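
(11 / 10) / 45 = 11 / 450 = 0.02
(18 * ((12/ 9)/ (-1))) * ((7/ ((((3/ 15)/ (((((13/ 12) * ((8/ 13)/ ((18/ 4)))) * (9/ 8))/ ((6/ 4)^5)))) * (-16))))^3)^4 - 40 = -300378660599189019191632702783426880/ 7509466514979724803946715958257547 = -40.00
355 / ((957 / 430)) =152650 / 957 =159.51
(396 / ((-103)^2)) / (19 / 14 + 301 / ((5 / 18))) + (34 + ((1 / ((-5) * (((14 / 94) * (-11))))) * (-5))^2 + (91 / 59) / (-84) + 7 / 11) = 118345382740449481 / 3382203859732236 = 34.99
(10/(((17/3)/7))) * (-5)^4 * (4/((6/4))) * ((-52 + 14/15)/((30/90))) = -53620000/17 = -3154117.65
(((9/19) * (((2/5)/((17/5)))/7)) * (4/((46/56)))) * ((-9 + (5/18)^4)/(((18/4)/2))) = -7553272/48741669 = -0.15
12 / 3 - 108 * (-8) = 868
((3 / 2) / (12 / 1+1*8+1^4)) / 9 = 1 / 126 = 0.01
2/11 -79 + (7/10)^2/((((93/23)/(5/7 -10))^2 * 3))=-89000785/1141668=-77.96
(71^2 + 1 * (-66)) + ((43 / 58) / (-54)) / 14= 218143757 / 43848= 4975.00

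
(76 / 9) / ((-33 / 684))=-5776 / 33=-175.03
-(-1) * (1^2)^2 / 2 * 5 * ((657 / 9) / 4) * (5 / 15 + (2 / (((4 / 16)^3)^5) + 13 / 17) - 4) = 9993852013375 / 102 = 97978941307.60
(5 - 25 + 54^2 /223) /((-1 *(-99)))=-1544 /22077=-0.07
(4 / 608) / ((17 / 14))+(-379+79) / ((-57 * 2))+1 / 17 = 3483 / 1292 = 2.70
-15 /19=-0.79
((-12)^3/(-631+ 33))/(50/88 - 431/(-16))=152064/1447459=0.11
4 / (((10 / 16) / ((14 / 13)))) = 448 / 65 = 6.89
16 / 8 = 2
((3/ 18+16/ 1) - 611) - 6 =-3605/ 6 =-600.83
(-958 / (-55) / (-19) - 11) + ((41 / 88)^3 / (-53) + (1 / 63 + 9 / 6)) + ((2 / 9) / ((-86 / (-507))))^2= -3471911939158801 / 399691536330240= -8.69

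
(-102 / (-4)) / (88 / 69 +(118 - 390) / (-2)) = 3519 / 18944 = 0.19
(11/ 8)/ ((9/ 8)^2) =88/ 81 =1.09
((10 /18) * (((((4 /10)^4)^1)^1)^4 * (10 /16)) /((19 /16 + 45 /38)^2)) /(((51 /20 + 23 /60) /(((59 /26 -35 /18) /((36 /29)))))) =0.00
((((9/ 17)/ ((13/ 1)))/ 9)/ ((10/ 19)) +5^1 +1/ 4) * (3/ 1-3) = 0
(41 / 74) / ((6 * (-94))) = -41 / 41736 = -0.00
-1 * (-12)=12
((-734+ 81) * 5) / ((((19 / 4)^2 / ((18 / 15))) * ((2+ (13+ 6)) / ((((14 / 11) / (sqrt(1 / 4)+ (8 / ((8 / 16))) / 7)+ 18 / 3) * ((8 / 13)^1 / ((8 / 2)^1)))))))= -115763840 / 14093079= -8.21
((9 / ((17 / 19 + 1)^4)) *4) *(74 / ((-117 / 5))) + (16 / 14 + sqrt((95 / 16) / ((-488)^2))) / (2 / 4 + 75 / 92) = -18411828359 / 2311781472 + 23 *sqrt(95) / 59048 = -7.96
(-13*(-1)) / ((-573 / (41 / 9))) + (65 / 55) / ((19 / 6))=290849 / 1077813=0.27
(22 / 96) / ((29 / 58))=11 / 24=0.46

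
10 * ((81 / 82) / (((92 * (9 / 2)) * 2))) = 45 / 3772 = 0.01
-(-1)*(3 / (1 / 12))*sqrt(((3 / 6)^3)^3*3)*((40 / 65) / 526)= 9*sqrt(6) / 6838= 0.00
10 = 10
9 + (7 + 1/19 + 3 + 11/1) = 571/19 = 30.05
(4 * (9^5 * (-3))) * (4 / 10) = -1417176 / 5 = -283435.20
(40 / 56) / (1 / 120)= 600 / 7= 85.71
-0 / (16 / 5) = 0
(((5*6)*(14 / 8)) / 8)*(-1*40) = -262.50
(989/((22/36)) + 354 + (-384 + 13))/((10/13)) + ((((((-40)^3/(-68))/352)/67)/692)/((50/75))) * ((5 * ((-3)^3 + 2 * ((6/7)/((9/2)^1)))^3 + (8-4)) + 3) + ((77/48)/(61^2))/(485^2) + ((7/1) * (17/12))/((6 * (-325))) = 2525996498366281813963751/1218163616409460921200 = 2073.61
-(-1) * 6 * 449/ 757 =2694/ 757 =3.56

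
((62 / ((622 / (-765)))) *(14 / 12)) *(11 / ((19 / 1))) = -608685 / 11818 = -51.50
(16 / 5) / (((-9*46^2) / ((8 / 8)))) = -4 / 23805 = -0.00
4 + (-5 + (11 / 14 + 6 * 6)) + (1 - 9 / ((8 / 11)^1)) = 1367 / 56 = 24.41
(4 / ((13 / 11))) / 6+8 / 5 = 422 / 195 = 2.16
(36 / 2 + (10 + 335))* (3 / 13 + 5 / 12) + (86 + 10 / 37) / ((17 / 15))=10176769 / 32708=311.14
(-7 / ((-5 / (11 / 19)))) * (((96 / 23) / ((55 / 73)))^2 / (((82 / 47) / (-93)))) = -751340911104 / 566625125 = -1325.99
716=716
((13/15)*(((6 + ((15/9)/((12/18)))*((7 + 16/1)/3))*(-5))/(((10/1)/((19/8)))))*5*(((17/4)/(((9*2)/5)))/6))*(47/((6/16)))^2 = -7003071205/17496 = -400266.99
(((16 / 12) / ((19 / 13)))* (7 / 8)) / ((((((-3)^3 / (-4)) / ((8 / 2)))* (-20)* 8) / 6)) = -91 / 5130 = -0.02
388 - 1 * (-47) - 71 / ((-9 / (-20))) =2495 / 9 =277.22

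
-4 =-4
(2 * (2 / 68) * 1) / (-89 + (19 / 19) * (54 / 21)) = -7 / 10285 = -0.00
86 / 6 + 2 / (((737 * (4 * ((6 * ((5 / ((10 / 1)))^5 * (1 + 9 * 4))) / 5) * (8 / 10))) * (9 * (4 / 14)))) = 14.33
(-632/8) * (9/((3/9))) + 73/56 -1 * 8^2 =-122959/56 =-2195.70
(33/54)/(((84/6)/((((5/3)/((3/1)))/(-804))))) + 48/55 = 87523631/100290960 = 0.87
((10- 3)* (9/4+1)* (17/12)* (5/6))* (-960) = -77350/3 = -25783.33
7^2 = 49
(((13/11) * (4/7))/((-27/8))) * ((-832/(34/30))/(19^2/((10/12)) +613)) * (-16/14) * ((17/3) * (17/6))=-588390400/228380229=-2.58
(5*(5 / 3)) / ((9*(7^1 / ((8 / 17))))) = 200 / 3213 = 0.06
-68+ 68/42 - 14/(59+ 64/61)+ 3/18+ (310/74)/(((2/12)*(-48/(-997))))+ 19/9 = 31298525/68376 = 457.74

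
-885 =-885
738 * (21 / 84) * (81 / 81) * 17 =6273 / 2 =3136.50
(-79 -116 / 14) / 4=-21.82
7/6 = 1.17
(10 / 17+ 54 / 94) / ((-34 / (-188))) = 1858 / 289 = 6.43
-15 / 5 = -3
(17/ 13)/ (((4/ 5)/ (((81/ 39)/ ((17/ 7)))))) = 945/ 676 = 1.40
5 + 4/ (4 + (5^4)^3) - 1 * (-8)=13.00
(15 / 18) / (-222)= -5 / 1332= -0.00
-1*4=-4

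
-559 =-559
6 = 6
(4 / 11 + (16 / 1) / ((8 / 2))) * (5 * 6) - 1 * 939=-8889 / 11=-808.09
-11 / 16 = -0.69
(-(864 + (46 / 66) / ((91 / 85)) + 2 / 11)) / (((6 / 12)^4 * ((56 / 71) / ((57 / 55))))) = -7006956914 / 385385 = -18181.71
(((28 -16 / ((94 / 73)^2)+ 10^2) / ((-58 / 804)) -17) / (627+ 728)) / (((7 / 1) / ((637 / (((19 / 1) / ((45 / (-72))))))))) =9662954119 / 2638800712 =3.66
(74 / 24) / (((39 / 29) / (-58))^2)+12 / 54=5735.35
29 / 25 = 1.16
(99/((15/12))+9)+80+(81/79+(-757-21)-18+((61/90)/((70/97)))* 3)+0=-103514477/165900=-623.96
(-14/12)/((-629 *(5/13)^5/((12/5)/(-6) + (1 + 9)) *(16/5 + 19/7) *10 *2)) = 36386714/2034421875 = 0.02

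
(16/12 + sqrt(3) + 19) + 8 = sqrt(3) + 85/3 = 30.07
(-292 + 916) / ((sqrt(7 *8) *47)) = 156 *sqrt(14) / 329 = 1.77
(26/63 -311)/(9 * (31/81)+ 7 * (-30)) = 19567/13013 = 1.50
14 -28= -14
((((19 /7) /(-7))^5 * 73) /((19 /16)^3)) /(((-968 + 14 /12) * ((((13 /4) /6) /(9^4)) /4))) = 407927074848768 /21302305952837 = 19.15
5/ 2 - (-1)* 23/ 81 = 451/ 162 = 2.78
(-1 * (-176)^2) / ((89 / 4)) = -1392.18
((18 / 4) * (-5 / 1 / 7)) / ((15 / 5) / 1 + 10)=-45 / 182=-0.25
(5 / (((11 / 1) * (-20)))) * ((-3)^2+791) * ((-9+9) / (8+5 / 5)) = 0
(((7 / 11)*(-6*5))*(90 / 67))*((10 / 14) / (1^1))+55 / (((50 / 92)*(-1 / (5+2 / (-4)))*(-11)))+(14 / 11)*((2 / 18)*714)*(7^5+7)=18768378257 / 11055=1697727.57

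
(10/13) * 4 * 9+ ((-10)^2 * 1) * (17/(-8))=-4805/26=-184.81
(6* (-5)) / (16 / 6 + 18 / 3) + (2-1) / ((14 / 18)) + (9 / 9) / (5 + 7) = -2285 / 1092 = -2.09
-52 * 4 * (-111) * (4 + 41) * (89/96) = 1926405/2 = 963202.50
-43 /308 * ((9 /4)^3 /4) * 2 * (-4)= 31347 /9856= 3.18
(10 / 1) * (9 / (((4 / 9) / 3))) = 1215 / 2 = 607.50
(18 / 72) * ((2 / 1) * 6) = 3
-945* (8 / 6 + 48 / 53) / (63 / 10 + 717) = -373800 / 127783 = -2.93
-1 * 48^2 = -2304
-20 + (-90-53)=-163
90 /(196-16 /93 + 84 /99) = 9207 /20120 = 0.46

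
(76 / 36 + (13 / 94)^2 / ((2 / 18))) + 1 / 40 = 1835611 / 795240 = 2.31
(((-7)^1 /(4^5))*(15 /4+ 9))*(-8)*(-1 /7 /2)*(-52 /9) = 0.29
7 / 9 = 0.78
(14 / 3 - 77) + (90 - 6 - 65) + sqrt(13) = -160 / 3 + sqrt(13) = -49.73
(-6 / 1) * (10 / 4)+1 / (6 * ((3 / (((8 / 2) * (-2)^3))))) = -151 / 9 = -16.78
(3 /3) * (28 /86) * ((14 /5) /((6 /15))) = 98 /43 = 2.28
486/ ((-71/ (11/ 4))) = -2673/ 142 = -18.82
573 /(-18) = -191 /6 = -31.83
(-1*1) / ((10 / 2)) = -0.20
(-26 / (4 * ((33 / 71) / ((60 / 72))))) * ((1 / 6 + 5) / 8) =-143065 / 19008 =-7.53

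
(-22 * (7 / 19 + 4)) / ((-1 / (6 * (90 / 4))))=246510 / 19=12974.21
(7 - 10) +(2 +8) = 7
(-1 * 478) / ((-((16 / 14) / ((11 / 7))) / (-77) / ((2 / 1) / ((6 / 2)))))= -33738.83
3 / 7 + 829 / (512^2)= 792235 / 1835008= 0.43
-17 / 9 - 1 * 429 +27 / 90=-38753 / 90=-430.59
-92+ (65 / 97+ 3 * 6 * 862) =1496193 / 97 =15424.67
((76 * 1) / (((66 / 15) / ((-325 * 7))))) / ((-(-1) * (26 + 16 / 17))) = -3674125 / 2519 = -1458.56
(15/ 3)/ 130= 1/ 26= 0.04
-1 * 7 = -7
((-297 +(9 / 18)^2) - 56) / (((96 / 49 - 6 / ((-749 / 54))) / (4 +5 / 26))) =-806368157 / 1304160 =-618.30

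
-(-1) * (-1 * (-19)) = 19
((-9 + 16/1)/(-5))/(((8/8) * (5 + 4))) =-7/45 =-0.16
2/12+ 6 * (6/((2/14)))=1513/6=252.17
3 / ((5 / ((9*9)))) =48.60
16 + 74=90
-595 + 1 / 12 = -7139 / 12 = -594.92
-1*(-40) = 40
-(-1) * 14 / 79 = 14 / 79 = 0.18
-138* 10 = -1380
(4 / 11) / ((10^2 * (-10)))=-1 / 2750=-0.00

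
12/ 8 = 3/ 2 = 1.50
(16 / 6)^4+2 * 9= 5554 / 81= 68.57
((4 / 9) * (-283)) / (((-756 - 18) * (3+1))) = 283 / 6966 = 0.04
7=7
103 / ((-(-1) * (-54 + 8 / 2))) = -103 / 50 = -2.06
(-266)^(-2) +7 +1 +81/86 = 27205725/3042508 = 8.94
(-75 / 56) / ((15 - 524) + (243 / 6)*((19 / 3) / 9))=75 / 26908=0.00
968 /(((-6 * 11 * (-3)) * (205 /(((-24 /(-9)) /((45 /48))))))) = 5632 /83025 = 0.07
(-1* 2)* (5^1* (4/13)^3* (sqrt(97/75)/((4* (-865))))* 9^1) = 96* sqrt(291)/1900405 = 0.00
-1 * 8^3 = -512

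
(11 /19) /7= 11 /133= 0.08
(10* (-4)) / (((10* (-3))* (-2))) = -2 / 3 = -0.67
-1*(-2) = 2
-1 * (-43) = 43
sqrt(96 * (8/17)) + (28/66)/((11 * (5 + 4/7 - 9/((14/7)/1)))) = 196/5445 + 16 * sqrt(51)/17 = 6.76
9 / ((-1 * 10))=-9 / 10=-0.90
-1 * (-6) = 6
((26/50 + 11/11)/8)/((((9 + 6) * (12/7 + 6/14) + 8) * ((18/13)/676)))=292201/126450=2.31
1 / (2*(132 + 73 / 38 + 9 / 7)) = 133 / 35965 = 0.00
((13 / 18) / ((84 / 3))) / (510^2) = 13 / 131090400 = 0.00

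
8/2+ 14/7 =6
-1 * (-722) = 722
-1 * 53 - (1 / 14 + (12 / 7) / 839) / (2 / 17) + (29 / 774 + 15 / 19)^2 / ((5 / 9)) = -18485234715851 / 352814660730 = -52.39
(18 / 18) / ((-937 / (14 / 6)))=-0.00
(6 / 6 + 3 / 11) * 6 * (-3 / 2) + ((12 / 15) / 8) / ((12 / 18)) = -2487 / 220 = -11.30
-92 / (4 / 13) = -299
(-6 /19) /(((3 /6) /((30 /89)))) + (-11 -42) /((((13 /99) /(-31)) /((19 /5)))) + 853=5319740848 /109915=48398.68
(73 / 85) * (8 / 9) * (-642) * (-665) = 16621808 / 51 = 325917.80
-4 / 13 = -0.31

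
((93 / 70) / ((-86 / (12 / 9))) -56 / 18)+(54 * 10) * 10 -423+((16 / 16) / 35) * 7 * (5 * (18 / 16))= 539090273 / 108360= 4974.99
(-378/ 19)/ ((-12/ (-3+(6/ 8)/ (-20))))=-5.04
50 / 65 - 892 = -11586 / 13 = -891.23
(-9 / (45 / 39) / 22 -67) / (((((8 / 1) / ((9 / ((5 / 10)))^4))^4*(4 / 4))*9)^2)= -40201739732617837035188154315034752 / 55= -730940722411233400639784600000000.00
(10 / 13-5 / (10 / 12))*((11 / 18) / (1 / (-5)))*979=1830730 / 117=15647.26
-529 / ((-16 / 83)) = 43907 / 16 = 2744.19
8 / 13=0.62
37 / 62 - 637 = -39457 / 62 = -636.40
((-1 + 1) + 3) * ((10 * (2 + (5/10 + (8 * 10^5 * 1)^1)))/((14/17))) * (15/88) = 556365375/112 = 4967547.99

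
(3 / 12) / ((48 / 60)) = 0.31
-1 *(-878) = 878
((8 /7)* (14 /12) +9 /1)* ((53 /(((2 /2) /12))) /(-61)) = -6572 /61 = -107.74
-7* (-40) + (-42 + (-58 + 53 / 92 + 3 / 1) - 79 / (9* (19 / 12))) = 933601 / 5244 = 178.03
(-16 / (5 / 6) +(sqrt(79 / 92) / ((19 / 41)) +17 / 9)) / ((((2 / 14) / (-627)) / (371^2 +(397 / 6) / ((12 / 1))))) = 11294824752673 / 1080 - 31287603193 * sqrt(1817) / 1104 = 9250132818.00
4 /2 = 2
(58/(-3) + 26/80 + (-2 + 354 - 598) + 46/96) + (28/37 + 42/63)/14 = -16436813/62160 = -264.43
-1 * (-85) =85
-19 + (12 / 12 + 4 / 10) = -88 / 5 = -17.60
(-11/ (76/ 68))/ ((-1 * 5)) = 187/ 95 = 1.97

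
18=18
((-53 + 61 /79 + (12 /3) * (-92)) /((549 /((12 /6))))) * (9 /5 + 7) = -973808 /72285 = -13.47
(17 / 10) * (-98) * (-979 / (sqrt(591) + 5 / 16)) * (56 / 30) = -365347136 / 2269065 + 5845554176 * sqrt(591) / 11345325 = 12364.70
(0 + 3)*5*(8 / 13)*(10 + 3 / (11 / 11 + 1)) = 1380 / 13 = 106.15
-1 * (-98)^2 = -9604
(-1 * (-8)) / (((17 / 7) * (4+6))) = 28 / 85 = 0.33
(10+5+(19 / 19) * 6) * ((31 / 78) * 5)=1085 / 26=41.73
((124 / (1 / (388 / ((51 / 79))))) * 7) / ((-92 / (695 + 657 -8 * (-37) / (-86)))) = -7646984.56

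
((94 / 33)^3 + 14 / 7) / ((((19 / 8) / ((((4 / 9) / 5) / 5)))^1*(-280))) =-3609832 / 5377073625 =-0.00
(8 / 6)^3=64 / 27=2.37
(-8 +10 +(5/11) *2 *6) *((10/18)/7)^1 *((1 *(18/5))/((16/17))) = 697/308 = 2.26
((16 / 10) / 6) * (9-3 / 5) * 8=17.92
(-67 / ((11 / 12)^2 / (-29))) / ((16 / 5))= 87435 / 121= 722.60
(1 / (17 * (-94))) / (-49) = 1 / 78302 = 0.00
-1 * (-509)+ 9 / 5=2554 / 5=510.80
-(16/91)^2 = -256/8281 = -0.03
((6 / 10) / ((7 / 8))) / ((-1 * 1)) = -24 / 35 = -0.69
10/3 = 3.33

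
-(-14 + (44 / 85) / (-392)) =116631 / 8330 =14.00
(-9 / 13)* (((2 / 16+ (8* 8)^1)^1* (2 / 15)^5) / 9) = -76 / 365625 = -0.00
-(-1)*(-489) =-489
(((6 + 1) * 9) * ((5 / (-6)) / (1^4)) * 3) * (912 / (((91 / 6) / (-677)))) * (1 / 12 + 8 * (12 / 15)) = 540400356 / 13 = 41569258.15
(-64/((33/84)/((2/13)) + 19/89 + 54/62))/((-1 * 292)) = 2472064/41032497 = 0.06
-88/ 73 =-1.21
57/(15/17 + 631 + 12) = 969/10946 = 0.09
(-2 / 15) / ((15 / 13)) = -26 / 225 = -0.12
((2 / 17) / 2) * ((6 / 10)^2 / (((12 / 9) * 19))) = 27 / 32300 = 0.00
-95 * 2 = -190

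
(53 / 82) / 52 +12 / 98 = 28181 / 208936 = 0.13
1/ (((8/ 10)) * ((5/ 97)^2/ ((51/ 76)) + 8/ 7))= 1.09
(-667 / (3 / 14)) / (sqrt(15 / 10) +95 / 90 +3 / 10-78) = 6303150 *sqrt(6) / 23785127 +966202860 / 23785127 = 41.27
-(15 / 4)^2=-225 / 16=-14.06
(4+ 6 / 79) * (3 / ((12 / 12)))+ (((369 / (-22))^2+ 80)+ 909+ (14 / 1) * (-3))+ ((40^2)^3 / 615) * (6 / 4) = 15663410383955 / 1567676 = 9991484.45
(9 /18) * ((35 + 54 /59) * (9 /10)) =19071 /1180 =16.16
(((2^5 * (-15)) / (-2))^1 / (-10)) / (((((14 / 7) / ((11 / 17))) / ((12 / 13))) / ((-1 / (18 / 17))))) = 88 / 13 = 6.77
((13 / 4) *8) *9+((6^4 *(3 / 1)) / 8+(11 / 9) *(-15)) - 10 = 2075 / 3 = 691.67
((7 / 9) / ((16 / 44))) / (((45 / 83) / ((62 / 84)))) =28303 / 9720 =2.91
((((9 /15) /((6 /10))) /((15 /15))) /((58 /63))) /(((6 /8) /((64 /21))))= 128 /29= 4.41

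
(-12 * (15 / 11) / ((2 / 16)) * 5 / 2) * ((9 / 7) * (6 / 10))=-19440 / 77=-252.47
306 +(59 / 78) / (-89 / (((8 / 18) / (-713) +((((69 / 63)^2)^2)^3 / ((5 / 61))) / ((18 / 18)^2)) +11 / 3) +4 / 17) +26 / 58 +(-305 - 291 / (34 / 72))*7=-4190203100885345762214522792229 / 682156964975060635158952191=-6142.58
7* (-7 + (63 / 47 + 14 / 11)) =-15876 / 517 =-30.71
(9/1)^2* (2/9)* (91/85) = 19.27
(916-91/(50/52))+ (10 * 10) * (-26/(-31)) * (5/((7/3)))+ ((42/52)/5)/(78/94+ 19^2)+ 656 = 3974841136663/2398696300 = 1657.08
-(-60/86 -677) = 29141/43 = 677.70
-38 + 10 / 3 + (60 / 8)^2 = 259 / 12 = 21.58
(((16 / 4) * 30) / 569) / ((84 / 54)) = 540 / 3983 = 0.14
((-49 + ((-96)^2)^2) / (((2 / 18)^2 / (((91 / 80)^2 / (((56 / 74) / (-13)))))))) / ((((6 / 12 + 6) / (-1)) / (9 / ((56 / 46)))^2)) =1843311871470402099 / 1433600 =1285792321059.15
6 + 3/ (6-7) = 3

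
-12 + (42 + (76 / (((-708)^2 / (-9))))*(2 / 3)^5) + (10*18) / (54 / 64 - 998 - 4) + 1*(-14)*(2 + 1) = -1864812428 / 153104823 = -12.18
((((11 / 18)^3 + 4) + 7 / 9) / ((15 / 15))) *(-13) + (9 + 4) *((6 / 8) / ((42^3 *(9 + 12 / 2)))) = -2603609749 / 40007520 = -65.08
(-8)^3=-512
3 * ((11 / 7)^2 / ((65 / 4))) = 1452 / 3185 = 0.46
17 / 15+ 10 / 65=251 / 195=1.29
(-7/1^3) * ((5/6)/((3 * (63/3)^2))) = -5/1134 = -0.00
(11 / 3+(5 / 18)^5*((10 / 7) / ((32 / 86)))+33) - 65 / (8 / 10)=-4716949565 / 105815808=-44.58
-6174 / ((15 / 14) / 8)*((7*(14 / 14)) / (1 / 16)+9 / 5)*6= -31476533.76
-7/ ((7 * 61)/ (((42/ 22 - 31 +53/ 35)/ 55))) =0.01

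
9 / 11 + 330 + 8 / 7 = 331.96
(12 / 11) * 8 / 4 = 24 / 11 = 2.18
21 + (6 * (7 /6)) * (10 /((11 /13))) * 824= 750071 /11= 68188.27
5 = 5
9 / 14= 0.64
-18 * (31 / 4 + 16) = -855 / 2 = -427.50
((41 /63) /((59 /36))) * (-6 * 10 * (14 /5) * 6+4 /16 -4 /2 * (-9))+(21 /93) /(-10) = -393.05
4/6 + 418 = 1256/3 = 418.67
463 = 463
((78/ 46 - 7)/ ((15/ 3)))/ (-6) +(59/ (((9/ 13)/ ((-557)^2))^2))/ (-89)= -133132617726.55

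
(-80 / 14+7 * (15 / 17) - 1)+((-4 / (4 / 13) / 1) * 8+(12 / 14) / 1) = -12338 / 119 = -103.68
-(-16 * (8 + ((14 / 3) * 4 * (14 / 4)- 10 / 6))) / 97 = 3440 / 291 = 11.82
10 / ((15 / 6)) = 4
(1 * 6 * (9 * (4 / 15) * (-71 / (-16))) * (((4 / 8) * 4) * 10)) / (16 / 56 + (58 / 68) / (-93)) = 28287252 / 6121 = 4621.34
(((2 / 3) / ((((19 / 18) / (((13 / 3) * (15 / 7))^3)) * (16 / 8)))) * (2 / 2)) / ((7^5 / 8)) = 13182000 / 109531219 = 0.12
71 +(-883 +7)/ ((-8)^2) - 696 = -638.69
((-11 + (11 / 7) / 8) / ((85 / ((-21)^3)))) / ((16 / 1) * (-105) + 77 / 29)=-663201 / 945064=-0.70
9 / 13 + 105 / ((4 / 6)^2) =12321 / 52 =236.94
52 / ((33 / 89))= 4628 / 33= 140.24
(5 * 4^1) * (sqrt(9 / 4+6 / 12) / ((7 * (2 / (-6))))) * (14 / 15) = -4 * sqrt(11) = -13.27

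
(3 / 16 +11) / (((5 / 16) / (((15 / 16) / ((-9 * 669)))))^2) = 179 / 64448784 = 0.00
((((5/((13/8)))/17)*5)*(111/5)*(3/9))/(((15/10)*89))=2960/59007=0.05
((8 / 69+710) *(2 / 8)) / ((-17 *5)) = -24499 / 11730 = -2.09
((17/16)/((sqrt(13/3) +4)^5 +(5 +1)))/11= 8631495/5693491496- 2743137 * sqrt(39)/11386982992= 0.00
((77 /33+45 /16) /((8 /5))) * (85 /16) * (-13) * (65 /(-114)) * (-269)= -1255860125 /36864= -34067.39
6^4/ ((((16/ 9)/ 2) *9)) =162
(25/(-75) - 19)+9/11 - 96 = -3779/33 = -114.52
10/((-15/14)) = -28/3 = -9.33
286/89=3.21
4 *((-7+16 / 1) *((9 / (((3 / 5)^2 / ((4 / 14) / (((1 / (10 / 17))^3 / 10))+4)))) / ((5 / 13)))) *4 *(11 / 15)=1081519296 / 34391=31447.74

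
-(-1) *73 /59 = 73 /59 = 1.24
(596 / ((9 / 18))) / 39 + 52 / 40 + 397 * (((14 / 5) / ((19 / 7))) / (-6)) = -36.39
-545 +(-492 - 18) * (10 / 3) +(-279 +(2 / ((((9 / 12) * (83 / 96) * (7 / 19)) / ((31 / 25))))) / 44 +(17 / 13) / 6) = -31449567337 / 12462450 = -2523.55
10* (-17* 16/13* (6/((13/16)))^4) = -231022264320/371293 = -622210.13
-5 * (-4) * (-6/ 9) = -40/ 3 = -13.33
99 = 99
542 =542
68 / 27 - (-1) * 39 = 1121 / 27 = 41.52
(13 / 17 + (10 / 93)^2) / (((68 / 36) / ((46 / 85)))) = 5250302 / 23606965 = 0.22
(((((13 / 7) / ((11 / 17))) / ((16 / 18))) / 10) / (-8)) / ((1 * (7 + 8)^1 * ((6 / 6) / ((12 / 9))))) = -221 / 61600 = -0.00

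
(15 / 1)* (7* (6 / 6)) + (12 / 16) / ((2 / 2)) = 423 / 4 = 105.75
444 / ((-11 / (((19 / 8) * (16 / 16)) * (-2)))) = 2109 / 11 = 191.73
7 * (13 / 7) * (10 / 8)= 65 / 4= 16.25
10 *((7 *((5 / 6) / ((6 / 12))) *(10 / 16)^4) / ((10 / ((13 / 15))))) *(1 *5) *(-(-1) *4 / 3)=284375 / 27648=10.29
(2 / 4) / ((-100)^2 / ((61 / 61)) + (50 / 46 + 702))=0.00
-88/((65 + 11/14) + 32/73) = -89936/67681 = -1.33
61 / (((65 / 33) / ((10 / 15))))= 1342 / 65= 20.65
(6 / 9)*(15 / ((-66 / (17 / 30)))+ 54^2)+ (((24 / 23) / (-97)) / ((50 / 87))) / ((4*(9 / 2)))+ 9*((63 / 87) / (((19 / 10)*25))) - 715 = 7478698540261 / 6084940950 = 1229.05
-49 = -49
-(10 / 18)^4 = -625 / 6561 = -0.10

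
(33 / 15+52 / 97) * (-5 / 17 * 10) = -13270 / 1649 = -8.05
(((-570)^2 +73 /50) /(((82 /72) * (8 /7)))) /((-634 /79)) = -31104.00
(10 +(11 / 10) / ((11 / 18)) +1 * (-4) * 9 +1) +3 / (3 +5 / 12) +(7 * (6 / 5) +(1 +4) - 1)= -2034 / 205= -9.92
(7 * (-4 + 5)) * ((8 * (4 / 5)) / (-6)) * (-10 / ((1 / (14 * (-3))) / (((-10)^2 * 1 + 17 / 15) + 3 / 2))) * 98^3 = -4543954503424 / 15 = -302930300228.27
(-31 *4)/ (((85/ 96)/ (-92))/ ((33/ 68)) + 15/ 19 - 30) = 171667584/ 40466975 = 4.24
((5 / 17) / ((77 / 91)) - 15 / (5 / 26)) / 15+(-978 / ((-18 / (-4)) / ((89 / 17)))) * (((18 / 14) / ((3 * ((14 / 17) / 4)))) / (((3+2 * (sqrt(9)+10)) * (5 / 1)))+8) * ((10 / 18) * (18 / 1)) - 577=-365785842886 / 3985905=-91769.83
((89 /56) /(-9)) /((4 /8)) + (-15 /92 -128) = -186220 /1449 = -128.52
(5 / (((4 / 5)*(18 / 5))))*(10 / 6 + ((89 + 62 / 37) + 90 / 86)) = 55718125 / 343656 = 162.13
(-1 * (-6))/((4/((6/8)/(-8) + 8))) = 759/64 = 11.86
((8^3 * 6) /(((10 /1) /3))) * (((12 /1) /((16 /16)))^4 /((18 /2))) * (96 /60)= 84934656 /25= 3397386.24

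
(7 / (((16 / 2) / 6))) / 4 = 21 / 16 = 1.31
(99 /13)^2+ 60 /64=58.93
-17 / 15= -1.13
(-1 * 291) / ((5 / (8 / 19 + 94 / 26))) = -290127 / 1235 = -234.92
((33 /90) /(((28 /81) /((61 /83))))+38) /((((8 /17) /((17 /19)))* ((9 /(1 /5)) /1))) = 260457493 /158961600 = 1.64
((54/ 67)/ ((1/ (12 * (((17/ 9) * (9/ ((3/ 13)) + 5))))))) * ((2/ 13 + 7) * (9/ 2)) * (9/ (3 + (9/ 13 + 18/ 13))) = 3073464/ 67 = 45872.60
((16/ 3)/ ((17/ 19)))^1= 5.96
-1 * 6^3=-216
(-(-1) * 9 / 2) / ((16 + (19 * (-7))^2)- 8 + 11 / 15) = 135 / 530932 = 0.00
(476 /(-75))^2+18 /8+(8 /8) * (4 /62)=29709799 /697500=42.59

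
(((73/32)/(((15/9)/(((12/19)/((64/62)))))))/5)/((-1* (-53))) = 20367/6444800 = 0.00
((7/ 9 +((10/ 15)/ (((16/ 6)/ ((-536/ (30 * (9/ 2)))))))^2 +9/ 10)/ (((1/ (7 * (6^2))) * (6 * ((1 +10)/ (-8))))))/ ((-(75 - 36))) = 5435752/ 2606175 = 2.09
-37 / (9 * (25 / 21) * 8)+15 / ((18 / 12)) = 5741 / 600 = 9.57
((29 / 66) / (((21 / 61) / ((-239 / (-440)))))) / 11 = 0.06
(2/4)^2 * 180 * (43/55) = 387/11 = 35.18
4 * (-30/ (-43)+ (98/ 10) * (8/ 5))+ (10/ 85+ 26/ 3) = 4073224/ 54825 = 74.30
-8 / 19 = -0.42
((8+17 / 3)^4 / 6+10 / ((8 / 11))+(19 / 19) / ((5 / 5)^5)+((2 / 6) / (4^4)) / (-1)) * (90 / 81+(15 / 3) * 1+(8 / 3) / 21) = 36362.30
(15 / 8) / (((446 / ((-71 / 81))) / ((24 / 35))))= -71 / 28098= -0.00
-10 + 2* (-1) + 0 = -12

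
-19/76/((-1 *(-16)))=-1/64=-0.02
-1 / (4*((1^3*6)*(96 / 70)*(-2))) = 35 / 2304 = 0.02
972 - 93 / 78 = 25241 / 26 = 970.81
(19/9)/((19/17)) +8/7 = 191/63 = 3.03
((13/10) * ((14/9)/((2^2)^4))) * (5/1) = 0.04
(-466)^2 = 217156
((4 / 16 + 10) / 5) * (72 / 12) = 123 / 10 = 12.30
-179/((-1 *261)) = 179/261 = 0.69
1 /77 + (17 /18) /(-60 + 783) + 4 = 4022635 /1002078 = 4.01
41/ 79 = 0.52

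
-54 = -54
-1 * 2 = -2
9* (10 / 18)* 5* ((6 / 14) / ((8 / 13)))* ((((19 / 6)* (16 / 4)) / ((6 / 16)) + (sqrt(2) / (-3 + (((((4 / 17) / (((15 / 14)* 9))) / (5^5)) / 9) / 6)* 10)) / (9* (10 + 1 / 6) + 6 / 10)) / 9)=12350 / 189-6992578125* sqrt(2) / 998720406124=65.33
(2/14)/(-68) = -1/476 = -0.00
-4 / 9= -0.44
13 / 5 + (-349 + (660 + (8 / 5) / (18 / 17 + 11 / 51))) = 102328 / 325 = 314.86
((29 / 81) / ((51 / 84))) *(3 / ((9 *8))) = 203 / 8262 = 0.02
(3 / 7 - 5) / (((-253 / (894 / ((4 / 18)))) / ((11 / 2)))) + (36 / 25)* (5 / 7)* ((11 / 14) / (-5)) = 11259846 / 28175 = 399.64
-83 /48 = -1.73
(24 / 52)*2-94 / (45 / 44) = -90.99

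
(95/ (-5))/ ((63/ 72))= -152/ 7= -21.71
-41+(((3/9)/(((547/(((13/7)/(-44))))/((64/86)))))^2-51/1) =-2715959884195676/29521303089201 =-92.00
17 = 17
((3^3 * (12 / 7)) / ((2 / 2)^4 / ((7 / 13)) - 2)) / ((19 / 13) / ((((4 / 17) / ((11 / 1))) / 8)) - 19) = -4212 / 6859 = -0.61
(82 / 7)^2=6724 / 49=137.22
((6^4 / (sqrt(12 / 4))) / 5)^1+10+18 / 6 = 13+432* sqrt(3) / 5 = 162.65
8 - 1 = 7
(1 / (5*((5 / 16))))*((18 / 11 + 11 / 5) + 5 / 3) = 14528 / 4125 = 3.52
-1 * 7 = -7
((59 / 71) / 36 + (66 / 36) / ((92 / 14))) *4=17758 / 14697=1.21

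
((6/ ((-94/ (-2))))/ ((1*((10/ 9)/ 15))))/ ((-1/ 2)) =-162/ 47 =-3.45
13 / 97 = 0.13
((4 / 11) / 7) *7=4 / 11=0.36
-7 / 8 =-0.88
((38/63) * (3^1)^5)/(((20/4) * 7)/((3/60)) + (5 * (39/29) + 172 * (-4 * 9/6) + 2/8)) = -0.45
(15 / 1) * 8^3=7680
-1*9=-9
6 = 6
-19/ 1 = -19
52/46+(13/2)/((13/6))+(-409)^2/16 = 3848983/368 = 10459.19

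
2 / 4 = 1 / 2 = 0.50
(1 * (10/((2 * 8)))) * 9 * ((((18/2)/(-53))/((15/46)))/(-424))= 621/89888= 0.01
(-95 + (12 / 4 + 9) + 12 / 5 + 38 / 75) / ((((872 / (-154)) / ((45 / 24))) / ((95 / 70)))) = 1255463 / 34880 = 35.99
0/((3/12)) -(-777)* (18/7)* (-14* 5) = -139860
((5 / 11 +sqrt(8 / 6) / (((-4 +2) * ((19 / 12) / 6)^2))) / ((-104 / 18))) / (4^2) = -45 / 9152 +243 * sqrt(3) / 4693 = 0.08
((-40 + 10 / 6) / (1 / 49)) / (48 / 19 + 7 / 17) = -1820105 / 2847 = -639.31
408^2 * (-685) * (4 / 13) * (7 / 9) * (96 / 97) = -27007386.90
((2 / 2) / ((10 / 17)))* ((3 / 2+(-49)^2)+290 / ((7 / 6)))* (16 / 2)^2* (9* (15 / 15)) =18171504 / 7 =2595929.14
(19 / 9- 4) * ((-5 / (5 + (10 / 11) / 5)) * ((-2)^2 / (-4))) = -935 / 513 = -1.82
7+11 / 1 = 18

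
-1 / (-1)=1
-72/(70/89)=-3204/35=-91.54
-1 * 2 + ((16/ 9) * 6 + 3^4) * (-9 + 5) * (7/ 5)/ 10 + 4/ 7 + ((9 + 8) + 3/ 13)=-9700/ 273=-35.53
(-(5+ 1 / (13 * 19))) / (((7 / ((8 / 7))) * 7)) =-0.12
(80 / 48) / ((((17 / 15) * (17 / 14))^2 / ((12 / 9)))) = 98000 / 83521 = 1.17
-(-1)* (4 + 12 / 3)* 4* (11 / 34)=176 / 17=10.35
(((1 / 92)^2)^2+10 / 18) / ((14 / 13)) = 665222051 / 1289507328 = 0.52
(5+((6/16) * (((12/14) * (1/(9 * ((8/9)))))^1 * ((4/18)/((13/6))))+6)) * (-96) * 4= -4225.58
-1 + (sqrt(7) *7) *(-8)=-56 *sqrt(7) -1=-149.16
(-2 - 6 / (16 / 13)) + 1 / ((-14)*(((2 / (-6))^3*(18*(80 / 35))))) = -6.83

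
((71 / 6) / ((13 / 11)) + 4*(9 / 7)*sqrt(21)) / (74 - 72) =781 / 156 + 18*sqrt(21) / 7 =16.79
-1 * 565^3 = -180362125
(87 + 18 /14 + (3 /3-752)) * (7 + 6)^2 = -783991 /7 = -111998.71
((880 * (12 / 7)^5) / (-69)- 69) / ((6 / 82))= -1362066863 / 386561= -3523.55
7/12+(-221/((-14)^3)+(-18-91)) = -891823/8232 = -108.34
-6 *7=-42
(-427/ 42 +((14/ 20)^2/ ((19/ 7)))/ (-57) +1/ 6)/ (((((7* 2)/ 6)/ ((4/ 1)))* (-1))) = 1083343/ 63175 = 17.15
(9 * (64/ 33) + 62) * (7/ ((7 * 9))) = 874/ 99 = 8.83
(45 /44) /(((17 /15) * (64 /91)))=61425 /47872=1.28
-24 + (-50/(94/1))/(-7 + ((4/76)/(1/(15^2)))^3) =-12794637811/533102764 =-24.00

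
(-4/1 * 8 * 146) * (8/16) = -2336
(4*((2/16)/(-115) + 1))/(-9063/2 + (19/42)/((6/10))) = -57897/65650510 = -0.00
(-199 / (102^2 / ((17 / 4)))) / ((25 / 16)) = -199 / 3825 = -0.05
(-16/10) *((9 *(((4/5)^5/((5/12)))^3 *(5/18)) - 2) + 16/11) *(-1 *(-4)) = -180070578449472/41961669921875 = -4.29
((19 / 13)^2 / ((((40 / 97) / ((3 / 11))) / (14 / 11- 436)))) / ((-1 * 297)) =27908549 / 13496340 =2.07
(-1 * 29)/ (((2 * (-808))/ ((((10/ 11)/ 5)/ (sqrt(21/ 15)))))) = 29 * sqrt(35)/ 62216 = 0.00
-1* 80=-80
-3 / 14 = -0.21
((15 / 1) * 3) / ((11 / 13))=585 / 11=53.18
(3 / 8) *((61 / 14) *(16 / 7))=183 / 49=3.73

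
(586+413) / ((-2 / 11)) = -10989 / 2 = -5494.50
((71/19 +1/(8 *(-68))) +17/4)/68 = 82533/702848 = 0.12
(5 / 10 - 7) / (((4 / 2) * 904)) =-13 / 3616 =-0.00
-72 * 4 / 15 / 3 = -32 / 5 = -6.40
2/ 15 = 0.13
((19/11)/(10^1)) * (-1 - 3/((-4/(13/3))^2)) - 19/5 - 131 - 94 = -1212187/5280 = -229.58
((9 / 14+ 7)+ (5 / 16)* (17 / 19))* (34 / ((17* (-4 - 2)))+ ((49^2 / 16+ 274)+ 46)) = 54302839 / 14592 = 3721.41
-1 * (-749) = 749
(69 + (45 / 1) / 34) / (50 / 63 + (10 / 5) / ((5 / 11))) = 753165 / 55624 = 13.54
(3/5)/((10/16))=24/25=0.96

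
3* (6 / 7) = 18 / 7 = 2.57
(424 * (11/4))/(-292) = -583/146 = -3.99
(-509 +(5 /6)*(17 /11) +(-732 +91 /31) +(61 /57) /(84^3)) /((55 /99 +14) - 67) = 14248146275359 /604180329984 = 23.58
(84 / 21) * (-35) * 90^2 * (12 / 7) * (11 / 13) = -21384000 / 13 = -1644923.08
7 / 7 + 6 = 7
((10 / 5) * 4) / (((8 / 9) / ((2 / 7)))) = 18 / 7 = 2.57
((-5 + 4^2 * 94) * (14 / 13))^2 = 440412196 / 169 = 2605989.33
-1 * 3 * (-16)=48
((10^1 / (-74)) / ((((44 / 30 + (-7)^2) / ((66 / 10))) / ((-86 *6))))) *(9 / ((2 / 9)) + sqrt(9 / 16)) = 376.17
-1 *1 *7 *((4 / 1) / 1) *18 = -504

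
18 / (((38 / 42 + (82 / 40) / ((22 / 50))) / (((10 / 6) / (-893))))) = -0.01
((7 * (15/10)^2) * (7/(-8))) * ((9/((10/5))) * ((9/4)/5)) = -35721/1280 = -27.91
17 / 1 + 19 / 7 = 19.71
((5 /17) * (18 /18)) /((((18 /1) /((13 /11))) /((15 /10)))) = 65 /2244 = 0.03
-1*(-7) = 7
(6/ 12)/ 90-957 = -172259/ 180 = -956.99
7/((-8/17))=-14.88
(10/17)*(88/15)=176/51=3.45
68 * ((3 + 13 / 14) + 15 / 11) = 27710 / 77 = 359.87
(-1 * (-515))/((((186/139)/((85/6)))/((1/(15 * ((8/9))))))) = 1216945/2976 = 408.92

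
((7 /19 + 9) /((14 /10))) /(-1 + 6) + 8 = 1242 /133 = 9.34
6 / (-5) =-6 / 5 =-1.20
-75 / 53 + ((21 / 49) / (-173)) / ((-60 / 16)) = -1.41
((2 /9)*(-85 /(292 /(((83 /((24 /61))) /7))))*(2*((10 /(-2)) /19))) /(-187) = -126575 /23068584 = -0.01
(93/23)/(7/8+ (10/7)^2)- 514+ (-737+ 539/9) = -31276664/26289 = -1189.72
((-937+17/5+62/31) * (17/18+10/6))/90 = -109463/4050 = -27.03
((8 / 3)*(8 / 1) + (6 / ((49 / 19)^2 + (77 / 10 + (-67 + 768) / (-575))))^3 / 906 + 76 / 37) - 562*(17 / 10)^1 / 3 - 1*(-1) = -3993245261437555278342016918 / 13578810111379327100255535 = -294.08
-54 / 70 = -27 / 35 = -0.77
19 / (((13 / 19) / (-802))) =-289522 / 13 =-22270.92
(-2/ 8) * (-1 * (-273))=-273/ 4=-68.25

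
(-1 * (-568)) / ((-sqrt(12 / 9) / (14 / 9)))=-3976 * sqrt(3) / 9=-765.18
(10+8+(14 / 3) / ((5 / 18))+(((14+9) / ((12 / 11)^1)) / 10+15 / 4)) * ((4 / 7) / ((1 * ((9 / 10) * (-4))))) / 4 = -697 / 432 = -1.61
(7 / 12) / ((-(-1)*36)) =7 / 432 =0.02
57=57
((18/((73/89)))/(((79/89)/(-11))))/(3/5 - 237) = 1306965/1136099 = 1.15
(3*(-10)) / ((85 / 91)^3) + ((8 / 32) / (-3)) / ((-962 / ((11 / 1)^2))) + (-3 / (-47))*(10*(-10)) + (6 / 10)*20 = -2078159120993 / 66640914600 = -31.18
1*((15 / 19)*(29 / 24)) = 145 / 152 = 0.95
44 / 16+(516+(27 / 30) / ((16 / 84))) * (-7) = -145693 / 40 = -3642.32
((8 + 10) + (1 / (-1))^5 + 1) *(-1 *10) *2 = -360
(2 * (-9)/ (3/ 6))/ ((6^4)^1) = -1/ 36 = -0.03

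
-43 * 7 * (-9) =2709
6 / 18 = 1 / 3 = 0.33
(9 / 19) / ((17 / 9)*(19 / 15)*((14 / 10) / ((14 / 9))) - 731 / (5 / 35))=-1350 / 14577313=-0.00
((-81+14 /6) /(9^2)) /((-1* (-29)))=-236 /7047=-0.03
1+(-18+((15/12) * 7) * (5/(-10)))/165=1141/1320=0.86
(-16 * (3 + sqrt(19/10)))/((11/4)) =-192/11- 32 * sqrt(190)/55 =-25.47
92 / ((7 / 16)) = 1472 / 7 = 210.29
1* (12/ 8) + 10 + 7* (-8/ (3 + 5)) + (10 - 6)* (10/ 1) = 89/ 2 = 44.50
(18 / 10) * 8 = 72 / 5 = 14.40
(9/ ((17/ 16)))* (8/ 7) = 1152/ 119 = 9.68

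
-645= -645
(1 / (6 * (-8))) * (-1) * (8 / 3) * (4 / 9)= 0.02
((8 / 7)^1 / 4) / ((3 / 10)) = 0.95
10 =10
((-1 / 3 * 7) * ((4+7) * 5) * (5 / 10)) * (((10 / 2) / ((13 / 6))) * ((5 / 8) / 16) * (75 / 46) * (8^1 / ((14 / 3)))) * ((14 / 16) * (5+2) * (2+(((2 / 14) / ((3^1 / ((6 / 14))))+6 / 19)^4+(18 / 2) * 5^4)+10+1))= -1310418440157283565625 / 2347165933245952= -558298.17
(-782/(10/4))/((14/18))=-14076/35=-402.17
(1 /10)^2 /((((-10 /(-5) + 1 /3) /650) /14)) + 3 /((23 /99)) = 1194 /23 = 51.91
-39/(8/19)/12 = -7.72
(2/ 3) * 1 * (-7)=-14/ 3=-4.67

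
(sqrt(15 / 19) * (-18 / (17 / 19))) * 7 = -126 * sqrt(285) / 17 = -125.12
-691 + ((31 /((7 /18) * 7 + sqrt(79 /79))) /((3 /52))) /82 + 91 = -1643364 /2747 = -598.24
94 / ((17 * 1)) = 94 / 17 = 5.53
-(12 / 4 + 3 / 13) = -42 / 13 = -3.23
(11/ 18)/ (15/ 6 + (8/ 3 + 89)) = 0.01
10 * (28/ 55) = 56/ 11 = 5.09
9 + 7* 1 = 16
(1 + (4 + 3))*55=440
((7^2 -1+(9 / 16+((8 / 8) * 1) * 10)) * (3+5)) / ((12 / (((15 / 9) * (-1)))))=-4685 / 72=-65.07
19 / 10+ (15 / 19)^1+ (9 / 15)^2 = 2897 / 950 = 3.05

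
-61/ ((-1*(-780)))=-61/ 780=-0.08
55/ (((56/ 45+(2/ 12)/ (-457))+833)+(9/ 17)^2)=0.07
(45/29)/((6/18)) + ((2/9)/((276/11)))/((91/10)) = 7630580/1638819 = 4.66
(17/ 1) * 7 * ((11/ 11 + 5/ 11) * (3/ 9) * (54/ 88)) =4284/ 121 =35.40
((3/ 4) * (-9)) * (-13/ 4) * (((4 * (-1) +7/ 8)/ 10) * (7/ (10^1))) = -2457/ 512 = -4.80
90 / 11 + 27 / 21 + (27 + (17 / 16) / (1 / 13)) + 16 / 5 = 53.48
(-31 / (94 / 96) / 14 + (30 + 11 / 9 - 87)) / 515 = -171854 / 1524915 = -0.11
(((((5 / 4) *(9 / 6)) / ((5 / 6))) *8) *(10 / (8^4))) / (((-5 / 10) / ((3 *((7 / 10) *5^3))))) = -23625 / 1024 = -23.07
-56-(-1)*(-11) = -67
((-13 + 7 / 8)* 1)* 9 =-873 / 8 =-109.12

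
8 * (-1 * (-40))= 320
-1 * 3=-3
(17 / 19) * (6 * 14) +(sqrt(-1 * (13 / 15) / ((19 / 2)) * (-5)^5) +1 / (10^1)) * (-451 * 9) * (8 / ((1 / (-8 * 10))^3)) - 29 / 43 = 1358316809653 / 817 +138547200000 * sqrt(1482) / 19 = 282379269235.52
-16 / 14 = -8 / 7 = -1.14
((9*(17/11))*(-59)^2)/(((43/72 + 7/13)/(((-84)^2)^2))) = 24819238195734528/11693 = 2122572324958.05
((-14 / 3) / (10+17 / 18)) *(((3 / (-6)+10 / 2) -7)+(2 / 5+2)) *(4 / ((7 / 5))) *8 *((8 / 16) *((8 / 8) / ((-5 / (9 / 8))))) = -108 / 985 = -0.11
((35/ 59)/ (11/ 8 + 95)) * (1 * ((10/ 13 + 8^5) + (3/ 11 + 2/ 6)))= 3936257360/ 19514781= 201.71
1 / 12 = 0.08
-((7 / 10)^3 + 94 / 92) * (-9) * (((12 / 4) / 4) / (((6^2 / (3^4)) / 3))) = 22882581 / 368000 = 62.18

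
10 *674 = 6740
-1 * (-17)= 17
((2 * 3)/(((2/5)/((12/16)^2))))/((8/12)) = 12.66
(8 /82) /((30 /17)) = 34 /615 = 0.06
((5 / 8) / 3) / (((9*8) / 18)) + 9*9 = 7781 / 96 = 81.05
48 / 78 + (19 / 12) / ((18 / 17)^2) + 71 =73.03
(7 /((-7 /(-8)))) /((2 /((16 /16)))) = 4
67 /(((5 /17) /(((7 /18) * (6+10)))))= 63784 /45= 1417.42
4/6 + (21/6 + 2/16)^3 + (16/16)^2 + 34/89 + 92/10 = 40248019/683520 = 58.88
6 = 6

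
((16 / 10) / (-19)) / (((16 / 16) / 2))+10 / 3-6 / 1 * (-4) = 7742 / 285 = 27.16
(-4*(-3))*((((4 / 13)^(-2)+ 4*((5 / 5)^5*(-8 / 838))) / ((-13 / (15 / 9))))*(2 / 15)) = -70555 / 32682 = -2.16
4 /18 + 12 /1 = 110 /9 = 12.22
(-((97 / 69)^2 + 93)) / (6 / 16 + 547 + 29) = -3617456 / 21952971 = -0.16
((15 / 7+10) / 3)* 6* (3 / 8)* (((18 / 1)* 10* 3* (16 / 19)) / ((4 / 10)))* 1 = 1377000 / 133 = 10353.38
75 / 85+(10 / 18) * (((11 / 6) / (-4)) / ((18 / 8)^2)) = 30935 / 37179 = 0.83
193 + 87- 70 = 210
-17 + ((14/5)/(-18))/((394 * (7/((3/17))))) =-1707991/100470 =-17.00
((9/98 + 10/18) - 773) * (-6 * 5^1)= 3406075/147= 23170.58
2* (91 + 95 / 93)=17116 / 93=184.04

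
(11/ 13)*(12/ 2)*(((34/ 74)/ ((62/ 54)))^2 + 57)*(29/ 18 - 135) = -662039201978/ 17102917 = -38709.14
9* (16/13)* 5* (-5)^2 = 1384.62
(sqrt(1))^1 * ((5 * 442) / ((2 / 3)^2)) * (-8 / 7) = -5682.86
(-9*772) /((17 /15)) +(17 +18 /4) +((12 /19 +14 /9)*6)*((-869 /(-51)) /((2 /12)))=-9239365 /1938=-4767.47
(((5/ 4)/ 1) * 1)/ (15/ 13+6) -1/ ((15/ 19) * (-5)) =1327/ 3100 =0.43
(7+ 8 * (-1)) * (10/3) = -10/3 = -3.33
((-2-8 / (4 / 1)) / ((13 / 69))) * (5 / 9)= -460 / 39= -11.79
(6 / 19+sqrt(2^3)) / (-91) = -2* sqrt(2) / 91 - 6 / 1729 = -0.03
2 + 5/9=23/9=2.56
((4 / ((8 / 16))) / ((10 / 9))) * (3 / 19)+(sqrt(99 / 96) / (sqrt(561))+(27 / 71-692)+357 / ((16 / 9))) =-52845227 / 107920+sqrt(34) / 136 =-489.63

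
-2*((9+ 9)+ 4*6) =-84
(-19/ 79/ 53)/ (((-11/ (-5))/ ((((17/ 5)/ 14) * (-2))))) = 323/ 322399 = 0.00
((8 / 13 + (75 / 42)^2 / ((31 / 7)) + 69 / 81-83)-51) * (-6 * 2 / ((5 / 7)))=40159117 / 18135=2214.45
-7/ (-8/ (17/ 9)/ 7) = 833/ 72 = 11.57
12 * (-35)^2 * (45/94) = 330750/47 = 7037.23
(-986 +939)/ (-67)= 47/ 67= 0.70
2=2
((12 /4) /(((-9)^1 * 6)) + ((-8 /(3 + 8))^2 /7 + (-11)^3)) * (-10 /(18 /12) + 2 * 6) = -162336968 /22869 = -7098.56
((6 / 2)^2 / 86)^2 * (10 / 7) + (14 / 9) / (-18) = -148397 / 2096766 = -0.07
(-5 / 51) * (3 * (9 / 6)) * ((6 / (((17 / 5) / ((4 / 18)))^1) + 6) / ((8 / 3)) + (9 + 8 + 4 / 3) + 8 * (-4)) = 11495 / 2312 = 4.97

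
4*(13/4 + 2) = 21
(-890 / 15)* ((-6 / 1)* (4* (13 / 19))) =18512 / 19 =974.32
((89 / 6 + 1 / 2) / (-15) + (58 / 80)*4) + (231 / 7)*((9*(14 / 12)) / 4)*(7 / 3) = 73441 / 360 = 204.00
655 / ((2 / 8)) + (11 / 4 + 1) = 10495 / 4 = 2623.75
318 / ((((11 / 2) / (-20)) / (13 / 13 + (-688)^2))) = -6020948400 / 11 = -547358945.45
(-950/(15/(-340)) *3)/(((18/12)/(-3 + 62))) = 7622800/3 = 2540933.33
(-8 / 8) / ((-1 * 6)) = 1 / 6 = 0.17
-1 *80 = -80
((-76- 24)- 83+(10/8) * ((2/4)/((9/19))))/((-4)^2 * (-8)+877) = -13081/53928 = -0.24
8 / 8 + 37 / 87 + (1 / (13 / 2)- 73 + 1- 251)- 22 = -388409 / 1131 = -343.42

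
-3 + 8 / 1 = 5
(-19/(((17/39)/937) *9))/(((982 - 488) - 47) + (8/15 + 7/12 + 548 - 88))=-4628780/926279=-5.00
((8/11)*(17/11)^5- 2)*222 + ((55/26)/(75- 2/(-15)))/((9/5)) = 152527516583263/155730841266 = 979.43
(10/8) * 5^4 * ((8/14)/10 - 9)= -195625/28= -6986.61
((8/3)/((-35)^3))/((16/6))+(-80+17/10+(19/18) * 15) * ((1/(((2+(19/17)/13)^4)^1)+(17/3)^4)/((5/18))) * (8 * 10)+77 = -969937001245135127671382/52284336219887625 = -18551196.62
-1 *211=-211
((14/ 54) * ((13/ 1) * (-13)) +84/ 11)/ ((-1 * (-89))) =-10745/ 26433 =-0.41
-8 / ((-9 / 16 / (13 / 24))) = 208 / 27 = 7.70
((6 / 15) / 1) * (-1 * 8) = -16 / 5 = -3.20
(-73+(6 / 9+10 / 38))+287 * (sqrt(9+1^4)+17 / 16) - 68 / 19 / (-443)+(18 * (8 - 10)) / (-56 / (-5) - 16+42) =2904526579 / 12524496+287 * sqrt(10) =1139.48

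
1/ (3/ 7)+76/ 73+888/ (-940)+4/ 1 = 6.43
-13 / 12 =-1.08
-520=-520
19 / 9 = 2.11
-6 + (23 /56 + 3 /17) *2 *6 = 249 /238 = 1.05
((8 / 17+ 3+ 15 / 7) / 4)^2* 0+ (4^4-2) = 254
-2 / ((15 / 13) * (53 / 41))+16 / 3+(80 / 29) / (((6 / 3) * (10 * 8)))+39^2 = 23439399 / 15370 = 1525.01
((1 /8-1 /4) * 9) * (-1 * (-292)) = -657 /2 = -328.50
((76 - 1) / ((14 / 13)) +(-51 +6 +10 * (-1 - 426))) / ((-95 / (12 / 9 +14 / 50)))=1438327 / 19950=72.10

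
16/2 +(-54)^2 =2924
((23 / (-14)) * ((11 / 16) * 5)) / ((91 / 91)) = -1265 / 224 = -5.65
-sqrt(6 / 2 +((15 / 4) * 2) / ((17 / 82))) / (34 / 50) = -75 * sqrt(1258) / 289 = -9.20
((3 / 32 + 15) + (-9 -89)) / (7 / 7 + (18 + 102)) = -2653 / 3872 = -0.69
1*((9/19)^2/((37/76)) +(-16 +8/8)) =-10221/703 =-14.54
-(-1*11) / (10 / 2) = 11 / 5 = 2.20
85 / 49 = 1.73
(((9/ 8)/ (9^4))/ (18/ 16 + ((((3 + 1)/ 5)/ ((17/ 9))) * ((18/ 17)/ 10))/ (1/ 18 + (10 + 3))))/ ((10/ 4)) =679150/ 11173770099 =0.00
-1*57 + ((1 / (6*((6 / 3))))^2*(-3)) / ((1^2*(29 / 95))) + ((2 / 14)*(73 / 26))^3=-59795237711 / 1048970832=-57.00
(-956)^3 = -873722816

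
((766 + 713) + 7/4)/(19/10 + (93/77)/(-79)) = 180148045/229294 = 785.66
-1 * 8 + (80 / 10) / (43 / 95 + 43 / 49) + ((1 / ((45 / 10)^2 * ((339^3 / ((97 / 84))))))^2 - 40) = -15856508964495784918013539 / 377663720913306998405046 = -41.99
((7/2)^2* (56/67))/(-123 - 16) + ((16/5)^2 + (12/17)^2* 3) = 784637042/67286425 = 11.66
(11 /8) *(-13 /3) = -143 /24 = -5.96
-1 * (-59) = 59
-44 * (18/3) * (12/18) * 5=-880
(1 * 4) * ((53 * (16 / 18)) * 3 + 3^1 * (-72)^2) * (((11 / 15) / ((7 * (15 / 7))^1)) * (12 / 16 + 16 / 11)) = 913352 / 135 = 6765.57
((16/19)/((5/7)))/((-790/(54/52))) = -756/487825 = -0.00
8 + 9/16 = 8.56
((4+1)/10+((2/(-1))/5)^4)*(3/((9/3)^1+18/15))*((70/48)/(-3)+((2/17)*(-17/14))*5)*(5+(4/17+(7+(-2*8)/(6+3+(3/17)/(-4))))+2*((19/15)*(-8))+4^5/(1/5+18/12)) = -5644392996/21137375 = -267.03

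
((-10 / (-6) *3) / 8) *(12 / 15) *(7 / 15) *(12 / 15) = 14 / 75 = 0.19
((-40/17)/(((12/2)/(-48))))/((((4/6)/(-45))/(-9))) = 194400/17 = 11435.29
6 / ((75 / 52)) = 104 / 25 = 4.16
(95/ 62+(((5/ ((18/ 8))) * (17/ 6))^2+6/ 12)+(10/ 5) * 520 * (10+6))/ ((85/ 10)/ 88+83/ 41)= 2720353973392/ 345877695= 7865.07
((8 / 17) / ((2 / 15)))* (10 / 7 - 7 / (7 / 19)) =-7380 / 119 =-62.02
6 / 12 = 1 / 2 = 0.50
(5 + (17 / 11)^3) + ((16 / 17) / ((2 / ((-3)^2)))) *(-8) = -570000 / 22627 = -25.19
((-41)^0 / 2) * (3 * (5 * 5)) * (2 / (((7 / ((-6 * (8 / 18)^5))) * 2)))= -0.56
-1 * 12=-12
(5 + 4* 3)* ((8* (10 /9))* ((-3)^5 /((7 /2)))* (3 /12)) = -2622.86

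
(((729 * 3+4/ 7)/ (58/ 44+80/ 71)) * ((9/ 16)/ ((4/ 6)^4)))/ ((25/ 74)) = 107527441923/ 14257600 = 7541.76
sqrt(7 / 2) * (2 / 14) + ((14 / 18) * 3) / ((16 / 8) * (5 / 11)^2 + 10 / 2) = sqrt(14) / 14 + 847 / 1965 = 0.70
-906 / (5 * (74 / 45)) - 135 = -9072 / 37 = -245.19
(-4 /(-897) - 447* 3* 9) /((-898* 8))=10825889 /6444048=1.68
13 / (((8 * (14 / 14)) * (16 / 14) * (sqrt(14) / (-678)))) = -4407 * sqrt(14) / 64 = -257.65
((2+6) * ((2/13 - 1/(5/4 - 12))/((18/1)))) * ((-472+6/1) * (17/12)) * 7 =-2550884/5031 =-507.03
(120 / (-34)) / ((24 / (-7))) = 35 / 34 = 1.03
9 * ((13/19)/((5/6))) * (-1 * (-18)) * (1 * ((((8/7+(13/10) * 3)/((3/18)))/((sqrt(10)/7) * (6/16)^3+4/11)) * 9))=4861930311254016/48601716425 - 100724979244032 * sqrt(10)/48601716425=93482.50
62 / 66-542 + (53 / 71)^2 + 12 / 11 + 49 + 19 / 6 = -162109601 / 332706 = -487.25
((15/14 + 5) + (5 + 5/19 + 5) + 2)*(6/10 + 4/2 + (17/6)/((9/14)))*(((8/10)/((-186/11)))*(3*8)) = -406000496/2783025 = -145.88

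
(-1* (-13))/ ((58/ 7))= 91/ 58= 1.57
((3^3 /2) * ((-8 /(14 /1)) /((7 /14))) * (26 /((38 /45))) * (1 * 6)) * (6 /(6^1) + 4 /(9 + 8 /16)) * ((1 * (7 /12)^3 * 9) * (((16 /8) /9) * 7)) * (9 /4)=-146277495 /5776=-25325.05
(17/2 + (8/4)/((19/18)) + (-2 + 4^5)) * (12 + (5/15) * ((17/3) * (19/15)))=2823179/190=14858.84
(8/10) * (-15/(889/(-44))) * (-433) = -228624/889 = -257.17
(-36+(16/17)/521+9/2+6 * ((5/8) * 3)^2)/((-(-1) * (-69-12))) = 2948869/22957344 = 0.13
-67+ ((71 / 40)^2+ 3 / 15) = -101839 / 1600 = -63.65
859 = 859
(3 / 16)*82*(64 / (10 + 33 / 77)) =6888 / 73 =94.36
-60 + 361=301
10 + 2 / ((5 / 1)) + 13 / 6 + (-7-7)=-1.43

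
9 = 9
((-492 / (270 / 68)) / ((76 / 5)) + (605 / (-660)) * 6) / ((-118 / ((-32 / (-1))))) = 37352 / 10089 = 3.70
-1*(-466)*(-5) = -2330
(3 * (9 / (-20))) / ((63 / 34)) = -51 / 70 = -0.73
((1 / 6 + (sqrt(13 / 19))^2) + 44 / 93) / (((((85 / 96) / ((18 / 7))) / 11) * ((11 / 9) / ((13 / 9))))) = 17518176 / 350455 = 49.99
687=687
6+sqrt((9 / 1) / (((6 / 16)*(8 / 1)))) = sqrt(3)+6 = 7.73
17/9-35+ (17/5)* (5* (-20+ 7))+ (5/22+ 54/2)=-44923/198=-226.88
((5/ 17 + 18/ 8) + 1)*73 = 17593/ 68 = 258.72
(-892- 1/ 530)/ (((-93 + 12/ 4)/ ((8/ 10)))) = 7.93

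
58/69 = 0.84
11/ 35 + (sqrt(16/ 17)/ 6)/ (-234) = 11/ 35 -sqrt(17)/ 5967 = 0.31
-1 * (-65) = 65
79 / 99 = 0.80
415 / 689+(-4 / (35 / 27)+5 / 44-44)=-49201093 / 1061060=-46.37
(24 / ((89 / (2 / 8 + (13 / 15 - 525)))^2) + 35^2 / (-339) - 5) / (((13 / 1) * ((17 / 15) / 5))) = 110491318257 / 395622266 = 279.28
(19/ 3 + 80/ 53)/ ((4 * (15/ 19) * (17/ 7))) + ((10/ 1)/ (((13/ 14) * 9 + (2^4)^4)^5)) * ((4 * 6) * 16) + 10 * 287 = 302935822625057474105364480415336648351/ 105514954461102265771991215932540180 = 2871.02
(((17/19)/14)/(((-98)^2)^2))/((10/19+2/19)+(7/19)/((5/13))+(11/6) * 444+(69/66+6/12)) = 935/1102661988446144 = 0.00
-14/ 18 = -7/ 9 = -0.78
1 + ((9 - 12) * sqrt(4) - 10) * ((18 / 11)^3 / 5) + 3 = -66692 / 6655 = -10.02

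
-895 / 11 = -81.36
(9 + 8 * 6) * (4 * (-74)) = -16872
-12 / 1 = -12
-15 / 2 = -7.50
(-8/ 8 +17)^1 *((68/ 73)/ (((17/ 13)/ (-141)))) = -117312/ 73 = -1607.01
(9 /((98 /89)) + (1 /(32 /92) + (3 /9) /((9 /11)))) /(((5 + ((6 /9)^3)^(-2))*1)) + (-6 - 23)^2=1168132499 /1387827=841.70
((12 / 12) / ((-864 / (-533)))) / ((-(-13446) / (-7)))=-3731 / 11617344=-0.00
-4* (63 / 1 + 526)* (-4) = 9424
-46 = -46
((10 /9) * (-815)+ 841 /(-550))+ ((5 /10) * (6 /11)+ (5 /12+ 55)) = -851.40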